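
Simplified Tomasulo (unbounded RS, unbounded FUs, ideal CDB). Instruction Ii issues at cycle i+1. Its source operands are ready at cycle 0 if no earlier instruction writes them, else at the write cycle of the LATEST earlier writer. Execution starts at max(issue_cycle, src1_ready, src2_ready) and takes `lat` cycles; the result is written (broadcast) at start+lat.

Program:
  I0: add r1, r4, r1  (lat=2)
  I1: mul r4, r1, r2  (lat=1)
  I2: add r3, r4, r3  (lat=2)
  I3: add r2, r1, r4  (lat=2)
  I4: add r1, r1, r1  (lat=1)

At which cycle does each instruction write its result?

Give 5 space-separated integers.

Answer: 3 4 6 6 6

Derivation:
I0 add r1: issue@1 deps=(None,None) exec_start@1 write@3
I1 mul r4: issue@2 deps=(0,None) exec_start@3 write@4
I2 add r3: issue@3 deps=(1,None) exec_start@4 write@6
I3 add r2: issue@4 deps=(0,1) exec_start@4 write@6
I4 add r1: issue@5 deps=(0,0) exec_start@5 write@6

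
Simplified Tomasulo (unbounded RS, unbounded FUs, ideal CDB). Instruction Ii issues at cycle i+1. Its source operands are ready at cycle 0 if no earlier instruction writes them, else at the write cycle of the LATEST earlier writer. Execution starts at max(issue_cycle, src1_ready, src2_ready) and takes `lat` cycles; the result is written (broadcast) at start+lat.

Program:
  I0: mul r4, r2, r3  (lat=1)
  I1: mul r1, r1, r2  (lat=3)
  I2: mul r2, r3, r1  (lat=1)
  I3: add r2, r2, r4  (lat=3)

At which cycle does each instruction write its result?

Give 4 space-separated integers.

Answer: 2 5 6 9

Derivation:
I0 mul r4: issue@1 deps=(None,None) exec_start@1 write@2
I1 mul r1: issue@2 deps=(None,None) exec_start@2 write@5
I2 mul r2: issue@3 deps=(None,1) exec_start@5 write@6
I3 add r2: issue@4 deps=(2,0) exec_start@6 write@9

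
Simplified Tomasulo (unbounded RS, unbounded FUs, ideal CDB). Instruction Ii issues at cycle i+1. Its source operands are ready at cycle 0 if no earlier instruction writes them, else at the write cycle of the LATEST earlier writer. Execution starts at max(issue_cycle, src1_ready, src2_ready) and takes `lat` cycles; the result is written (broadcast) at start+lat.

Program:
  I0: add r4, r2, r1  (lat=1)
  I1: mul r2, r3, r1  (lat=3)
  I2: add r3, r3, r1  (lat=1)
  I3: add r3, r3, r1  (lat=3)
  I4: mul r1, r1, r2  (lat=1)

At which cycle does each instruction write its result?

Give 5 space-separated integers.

Answer: 2 5 4 7 6

Derivation:
I0 add r4: issue@1 deps=(None,None) exec_start@1 write@2
I1 mul r2: issue@2 deps=(None,None) exec_start@2 write@5
I2 add r3: issue@3 deps=(None,None) exec_start@3 write@4
I3 add r3: issue@4 deps=(2,None) exec_start@4 write@7
I4 mul r1: issue@5 deps=(None,1) exec_start@5 write@6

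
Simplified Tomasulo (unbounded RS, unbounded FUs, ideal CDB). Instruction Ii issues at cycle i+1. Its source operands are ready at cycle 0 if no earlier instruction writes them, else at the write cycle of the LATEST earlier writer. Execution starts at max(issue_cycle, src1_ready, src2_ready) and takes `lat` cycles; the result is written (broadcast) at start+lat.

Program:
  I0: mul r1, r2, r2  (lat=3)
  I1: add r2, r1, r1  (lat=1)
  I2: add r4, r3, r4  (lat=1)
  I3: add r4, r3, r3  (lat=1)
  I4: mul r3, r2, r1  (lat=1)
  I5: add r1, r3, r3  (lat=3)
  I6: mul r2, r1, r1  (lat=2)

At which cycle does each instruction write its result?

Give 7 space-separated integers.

Answer: 4 5 4 5 6 9 11

Derivation:
I0 mul r1: issue@1 deps=(None,None) exec_start@1 write@4
I1 add r2: issue@2 deps=(0,0) exec_start@4 write@5
I2 add r4: issue@3 deps=(None,None) exec_start@3 write@4
I3 add r4: issue@4 deps=(None,None) exec_start@4 write@5
I4 mul r3: issue@5 deps=(1,0) exec_start@5 write@6
I5 add r1: issue@6 deps=(4,4) exec_start@6 write@9
I6 mul r2: issue@7 deps=(5,5) exec_start@9 write@11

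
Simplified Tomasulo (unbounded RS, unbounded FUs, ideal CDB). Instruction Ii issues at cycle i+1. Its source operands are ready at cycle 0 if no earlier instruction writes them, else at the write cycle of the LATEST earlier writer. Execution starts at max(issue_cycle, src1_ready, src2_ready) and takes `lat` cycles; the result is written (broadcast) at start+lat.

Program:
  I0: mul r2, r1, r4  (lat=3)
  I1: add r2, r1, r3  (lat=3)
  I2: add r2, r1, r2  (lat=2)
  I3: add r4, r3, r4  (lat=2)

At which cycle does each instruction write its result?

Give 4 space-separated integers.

Answer: 4 5 7 6

Derivation:
I0 mul r2: issue@1 deps=(None,None) exec_start@1 write@4
I1 add r2: issue@2 deps=(None,None) exec_start@2 write@5
I2 add r2: issue@3 deps=(None,1) exec_start@5 write@7
I3 add r4: issue@4 deps=(None,None) exec_start@4 write@6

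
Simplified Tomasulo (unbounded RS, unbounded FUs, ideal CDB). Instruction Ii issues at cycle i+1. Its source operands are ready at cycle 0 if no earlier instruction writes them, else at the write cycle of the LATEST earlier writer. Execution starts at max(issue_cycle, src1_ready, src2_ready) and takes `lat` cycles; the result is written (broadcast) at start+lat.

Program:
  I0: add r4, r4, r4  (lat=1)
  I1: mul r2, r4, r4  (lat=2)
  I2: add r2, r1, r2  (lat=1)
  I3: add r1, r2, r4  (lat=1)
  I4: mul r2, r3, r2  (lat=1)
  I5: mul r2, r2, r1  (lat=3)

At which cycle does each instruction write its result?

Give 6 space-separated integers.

I0 add r4: issue@1 deps=(None,None) exec_start@1 write@2
I1 mul r2: issue@2 deps=(0,0) exec_start@2 write@4
I2 add r2: issue@3 deps=(None,1) exec_start@4 write@5
I3 add r1: issue@4 deps=(2,0) exec_start@5 write@6
I4 mul r2: issue@5 deps=(None,2) exec_start@5 write@6
I5 mul r2: issue@6 deps=(4,3) exec_start@6 write@9

Answer: 2 4 5 6 6 9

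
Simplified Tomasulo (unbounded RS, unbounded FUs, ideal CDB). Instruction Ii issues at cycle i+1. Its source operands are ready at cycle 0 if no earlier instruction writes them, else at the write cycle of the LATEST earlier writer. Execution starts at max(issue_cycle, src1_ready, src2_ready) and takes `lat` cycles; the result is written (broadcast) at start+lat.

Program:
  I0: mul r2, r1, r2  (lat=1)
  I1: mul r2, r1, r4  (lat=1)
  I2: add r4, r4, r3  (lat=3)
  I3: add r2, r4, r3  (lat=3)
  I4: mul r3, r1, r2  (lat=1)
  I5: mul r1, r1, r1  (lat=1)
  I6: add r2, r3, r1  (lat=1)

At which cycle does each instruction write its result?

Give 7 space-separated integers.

Answer: 2 3 6 9 10 7 11

Derivation:
I0 mul r2: issue@1 deps=(None,None) exec_start@1 write@2
I1 mul r2: issue@2 deps=(None,None) exec_start@2 write@3
I2 add r4: issue@3 deps=(None,None) exec_start@3 write@6
I3 add r2: issue@4 deps=(2,None) exec_start@6 write@9
I4 mul r3: issue@5 deps=(None,3) exec_start@9 write@10
I5 mul r1: issue@6 deps=(None,None) exec_start@6 write@7
I6 add r2: issue@7 deps=(4,5) exec_start@10 write@11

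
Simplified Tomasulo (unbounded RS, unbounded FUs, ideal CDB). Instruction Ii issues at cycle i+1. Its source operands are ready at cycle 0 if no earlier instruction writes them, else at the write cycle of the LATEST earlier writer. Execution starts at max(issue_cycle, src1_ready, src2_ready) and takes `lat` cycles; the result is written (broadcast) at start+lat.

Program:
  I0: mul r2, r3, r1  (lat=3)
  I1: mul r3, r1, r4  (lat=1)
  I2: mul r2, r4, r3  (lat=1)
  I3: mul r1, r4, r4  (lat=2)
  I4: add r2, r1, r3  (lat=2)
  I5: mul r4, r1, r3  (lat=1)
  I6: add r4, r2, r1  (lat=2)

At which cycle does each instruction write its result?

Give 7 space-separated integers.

Answer: 4 3 4 6 8 7 10

Derivation:
I0 mul r2: issue@1 deps=(None,None) exec_start@1 write@4
I1 mul r3: issue@2 deps=(None,None) exec_start@2 write@3
I2 mul r2: issue@3 deps=(None,1) exec_start@3 write@4
I3 mul r1: issue@4 deps=(None,None) exec_start@4 write@6
I4 add r2: issue@5 deps=(3,1) exec_start@6 write@8
I5 mul r4: issue@6 deps=(3,1) exec_start@6 write@7
I6 add r4: issue@7 deps=(4,3) exec_start@8 write@10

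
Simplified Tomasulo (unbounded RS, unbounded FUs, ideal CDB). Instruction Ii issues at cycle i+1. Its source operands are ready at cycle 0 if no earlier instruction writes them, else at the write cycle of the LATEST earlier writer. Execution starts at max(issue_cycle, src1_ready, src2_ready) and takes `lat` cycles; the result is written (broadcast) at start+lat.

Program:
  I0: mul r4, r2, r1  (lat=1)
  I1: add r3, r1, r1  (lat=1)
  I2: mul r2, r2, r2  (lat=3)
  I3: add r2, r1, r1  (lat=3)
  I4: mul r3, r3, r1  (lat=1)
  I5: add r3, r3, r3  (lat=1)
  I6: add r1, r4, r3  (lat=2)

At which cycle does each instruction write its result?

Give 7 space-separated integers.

Answer: 2 3 6 7 6 7 9

Derivation:
I0 mul r4: issue@1 deps=(None,None) exec_start@1 write@2
I1 add r3: issue@2 deps=(None,None) exec_start@2 write@3
I2 mul r2: issue@3 deps=(None,None) exec_start@3 write@6
I3 add r2: issue@4 deps=(None,None) exec_start@4 write@7
I4 mul r3: issue@5 deps=(1,None) exec_start@5 write@6
I5 add r3: issue@6 deps=(4,4) exec_start@6 write@7
I6 add r1: issue@7 deps=(0,5) exec_start@7 write@9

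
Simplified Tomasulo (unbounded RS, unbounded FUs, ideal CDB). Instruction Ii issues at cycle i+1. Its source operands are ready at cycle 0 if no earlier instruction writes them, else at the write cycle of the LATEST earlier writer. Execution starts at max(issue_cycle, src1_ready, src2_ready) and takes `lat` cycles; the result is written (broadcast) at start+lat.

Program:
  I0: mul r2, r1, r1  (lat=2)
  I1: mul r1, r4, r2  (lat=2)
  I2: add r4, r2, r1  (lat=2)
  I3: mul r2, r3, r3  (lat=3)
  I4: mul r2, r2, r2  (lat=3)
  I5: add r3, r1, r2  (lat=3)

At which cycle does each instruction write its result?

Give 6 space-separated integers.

Answer: 3 5 7 7 10 13

Derivation:
I0 mul r2: issue@1 deps=(None,None) exec_start@1 write@3
I1 mul r1: issue@2 deps=(None,0) exec_start@3 write@5
I2 add r4: issue@3 deps=(0,1) exec_start@5 write@7
I3 mul r2: issue@4 deps=(None,None) exec_start@4 write@7
I4 mul r2: issue@5 deps=(3,3) exec_start@7 write@10
I5 add r3: issue@6 deps=(1,4) exec_start@10 write@13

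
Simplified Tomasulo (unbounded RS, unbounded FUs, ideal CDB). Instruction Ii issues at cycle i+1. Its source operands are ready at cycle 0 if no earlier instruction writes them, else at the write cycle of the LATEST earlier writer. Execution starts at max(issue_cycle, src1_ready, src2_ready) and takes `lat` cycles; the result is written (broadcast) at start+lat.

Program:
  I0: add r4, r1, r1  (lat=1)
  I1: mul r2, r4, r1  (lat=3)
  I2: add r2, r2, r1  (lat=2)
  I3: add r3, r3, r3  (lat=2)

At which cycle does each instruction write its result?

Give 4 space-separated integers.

Answer: 2 5 7 6

Derivation:
I0 add r4: issue@1 deps=(None,None) exec_start@1 write@2
I1 mul r2: issue@2 deps=(0,None) exec_start@2 write@5
I2 add r2: issue@3 deps=(1,None) exec_start@5 write@7
I3 add r3: issue@4 deps=(None,None) exec_start@4 write@6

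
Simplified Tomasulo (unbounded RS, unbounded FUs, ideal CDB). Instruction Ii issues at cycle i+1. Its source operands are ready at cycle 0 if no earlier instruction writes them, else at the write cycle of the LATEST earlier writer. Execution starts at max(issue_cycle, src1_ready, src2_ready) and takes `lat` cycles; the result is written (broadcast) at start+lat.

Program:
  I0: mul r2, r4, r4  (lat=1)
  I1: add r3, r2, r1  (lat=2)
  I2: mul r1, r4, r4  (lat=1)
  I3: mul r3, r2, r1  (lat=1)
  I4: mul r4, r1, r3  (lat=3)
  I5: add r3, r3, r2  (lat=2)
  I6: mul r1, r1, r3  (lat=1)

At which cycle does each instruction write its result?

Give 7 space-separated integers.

I0 mul r2: issue@1 deps=(None,None) exec_start@1 write@2
I1 add r3: issue@2 deps=(0,None) exec_start@2 write@4
I2 mul r1: issue@3 deps=(None,None) exec_start@3 write@4
I3 mul r3: issue@4 deps=(0,2) exec_start@4 write@5
I4 mul r4: issue@5 deps=(2,3) exec_start@5 write@8
I5 add r3: issue@6 deps=(3,0) exec_start@6 write@8
I6 mul r1: issue@7 deps=(2,5) exec_start@8 write@9

Answer: 2 4 4 5 8 8 9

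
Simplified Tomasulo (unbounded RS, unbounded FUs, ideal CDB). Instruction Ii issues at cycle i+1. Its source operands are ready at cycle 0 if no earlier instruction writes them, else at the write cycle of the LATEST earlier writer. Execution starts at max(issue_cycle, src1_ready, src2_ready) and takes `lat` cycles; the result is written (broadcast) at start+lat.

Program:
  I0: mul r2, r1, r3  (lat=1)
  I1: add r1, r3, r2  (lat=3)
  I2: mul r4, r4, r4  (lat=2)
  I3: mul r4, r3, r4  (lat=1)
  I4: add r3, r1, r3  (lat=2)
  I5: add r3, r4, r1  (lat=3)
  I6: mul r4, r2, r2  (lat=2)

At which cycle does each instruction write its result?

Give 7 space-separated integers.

Answer: 2 5 5 6 7 9 9

Derivation:
I0 mul r2: issue@1 deps=(None,None) exec_start@1 write@2
I1 add r1: issue@2 deps=(None,0) exec_start@2 write@5
I2 mul r4: issue@3 deps=(None,None) exec_start@3 write@5
I3 mul r4: issue@4 deps=(None,2) exec_start@5 write@6
I4 add r3: issue@5 deps=(1,None) exec_start@5 write@7
I5 add r3: issue@6 deps=(3,1) exec_start@6 write@9
I6 mul r4: issue@7 deps=(0,0) exec_start@7 write@9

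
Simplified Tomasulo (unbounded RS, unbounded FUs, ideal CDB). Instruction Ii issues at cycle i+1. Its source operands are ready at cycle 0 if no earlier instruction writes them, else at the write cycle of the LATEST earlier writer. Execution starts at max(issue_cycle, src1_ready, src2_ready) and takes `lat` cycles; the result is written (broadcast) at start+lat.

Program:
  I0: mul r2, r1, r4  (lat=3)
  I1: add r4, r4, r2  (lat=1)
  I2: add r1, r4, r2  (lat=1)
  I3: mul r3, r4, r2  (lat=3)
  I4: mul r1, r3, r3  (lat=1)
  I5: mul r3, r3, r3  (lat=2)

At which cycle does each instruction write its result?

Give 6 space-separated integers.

Answer: 4 5 6 8 9 10

Derivation:
I0 mul r2: issue@1 deps=(None,None) exec_start@1 write@4
I1 add r4: issue@2 deps=(None,0) exec_start@4 write@5
I2 add r1: issue@3 deps=(1,0) exec_start@5 write@6
I3 mul r3: issue@4 deps=(1,0) exec_start@5 write@8
I4 mul r1: issue@5 deps=(3,3) exec_start@8 write@9
I5 mul r3: issue@6 deps=(3,3) exec_start@8 write@10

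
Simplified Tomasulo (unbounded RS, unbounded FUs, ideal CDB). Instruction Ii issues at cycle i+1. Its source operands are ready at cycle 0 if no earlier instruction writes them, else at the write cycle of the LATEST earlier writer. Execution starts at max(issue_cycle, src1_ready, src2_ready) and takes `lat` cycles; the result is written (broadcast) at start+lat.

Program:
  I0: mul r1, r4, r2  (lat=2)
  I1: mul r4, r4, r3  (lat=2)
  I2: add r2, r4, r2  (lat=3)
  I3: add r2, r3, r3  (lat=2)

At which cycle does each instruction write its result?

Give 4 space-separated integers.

Answer: 3 4 7 6

Derivation:
I0 mul r1: issue@1 deps=(None,None) exec_start@1 write@3
I1 mul r4: issue@2 deps=(None,None) exec_start@2 write@4
I2 add r2: issue@3 deps=(1,None) exec_start@4 write@7
I3 add r2: issue@4 deps=(None,None) exec_start@4 write@6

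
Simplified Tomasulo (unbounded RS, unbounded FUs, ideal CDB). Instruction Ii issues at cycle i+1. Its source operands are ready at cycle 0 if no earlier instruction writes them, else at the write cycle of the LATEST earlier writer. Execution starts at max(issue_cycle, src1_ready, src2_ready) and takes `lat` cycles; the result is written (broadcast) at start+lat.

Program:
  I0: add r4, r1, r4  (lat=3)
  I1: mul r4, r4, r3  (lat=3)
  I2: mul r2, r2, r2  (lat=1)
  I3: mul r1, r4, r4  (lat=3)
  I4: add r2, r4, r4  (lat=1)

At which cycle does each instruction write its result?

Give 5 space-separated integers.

I0 add r4: issue@1 deps=(None,None) exec_start@1 write@4
I1 mul r4: issue@2 deps=(0,None) exec_start@4 write@7
I2 mul r2: issue@3 deps=(None,None) exec_start@3 write@4
I3 mul r1: issue@4 deps=(1,1) exec_start@7 write@10
I4 add r2: issue@5 deps=(1,1) exec_start@7 write@8

Answer: 4 7 4 10 8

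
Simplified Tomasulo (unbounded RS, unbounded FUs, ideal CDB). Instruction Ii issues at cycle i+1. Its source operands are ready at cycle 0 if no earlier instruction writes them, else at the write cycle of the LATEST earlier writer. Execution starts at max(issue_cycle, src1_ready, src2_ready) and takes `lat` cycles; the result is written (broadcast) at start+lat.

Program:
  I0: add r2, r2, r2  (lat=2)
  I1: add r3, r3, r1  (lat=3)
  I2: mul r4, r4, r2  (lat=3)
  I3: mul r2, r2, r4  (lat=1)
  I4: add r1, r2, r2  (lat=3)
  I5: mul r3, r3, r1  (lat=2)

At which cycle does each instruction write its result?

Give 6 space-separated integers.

Answer: 3 5 6 7 10 12

Derivation:
I0 add r2: issue@1 deps=(None,None) exec_start@1 write@3
I1 add r3: issue@2 deps=(None,None) exec_start@2 write@5
I2 mul r4: issue@3 deps=(None,0) exec_start@3 write@6
I3 mul r2: issue@4 deps=(0,2) exec_start@6 write@7
I4 add r1: issue@5 deps=(3,3) exec_start@7 write@10
I5 mul r3: issue@6 deps=(1,4) exec_start@10 write@12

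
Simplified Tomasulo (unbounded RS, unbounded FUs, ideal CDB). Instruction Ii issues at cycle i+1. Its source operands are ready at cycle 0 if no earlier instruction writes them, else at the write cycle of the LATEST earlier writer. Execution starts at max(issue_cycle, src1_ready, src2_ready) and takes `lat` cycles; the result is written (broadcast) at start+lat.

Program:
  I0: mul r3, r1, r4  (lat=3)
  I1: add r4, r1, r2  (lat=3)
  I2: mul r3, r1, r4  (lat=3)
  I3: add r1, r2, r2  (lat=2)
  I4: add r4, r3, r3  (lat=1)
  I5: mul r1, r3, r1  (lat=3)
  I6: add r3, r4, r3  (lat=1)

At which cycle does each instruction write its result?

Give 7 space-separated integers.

Answer: 4 5 8 6 9 11 10

Derivation:
I0 mul r3: issue@1 deps=(None,None) exec_start@1 write@4
I1 add r4: issue@2 deps=(None,None) exec_start@2 write@5
I2 mul r3: issue@3 deps=(None,1) exec_start@5 write@8
I3 add r1: issue@4 deps=(None,None) exec_start@4 write@6
I4 add r4: issue@5 deps=(2,2) exec_start@8 write@9
I5 mul r1: issue@6 deps=(2,3) exec_start@8 write@11
I6 add r3: issue@7 deps=(4,2) exec_start@9 write@10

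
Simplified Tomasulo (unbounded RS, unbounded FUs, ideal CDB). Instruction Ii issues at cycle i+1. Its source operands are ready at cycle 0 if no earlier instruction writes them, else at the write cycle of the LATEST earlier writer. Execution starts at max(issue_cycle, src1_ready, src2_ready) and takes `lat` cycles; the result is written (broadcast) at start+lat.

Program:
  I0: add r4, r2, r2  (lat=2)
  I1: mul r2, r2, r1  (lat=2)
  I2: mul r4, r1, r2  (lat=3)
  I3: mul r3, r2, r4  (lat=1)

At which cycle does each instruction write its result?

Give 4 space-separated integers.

Answer: 3 4 7 8

Derivation:
I0 add r4: issue@1 deps=(None,None) exec_start@1 write@3
I1 mul r2: issue@2 deps=(None,None) exec_start@2 write@4
I2 mul r4: issue@3 deps=(None,1) exec_start@4 write@7
I3 mul r3: issue@4 deps=(1,2) exec_start@7 write@8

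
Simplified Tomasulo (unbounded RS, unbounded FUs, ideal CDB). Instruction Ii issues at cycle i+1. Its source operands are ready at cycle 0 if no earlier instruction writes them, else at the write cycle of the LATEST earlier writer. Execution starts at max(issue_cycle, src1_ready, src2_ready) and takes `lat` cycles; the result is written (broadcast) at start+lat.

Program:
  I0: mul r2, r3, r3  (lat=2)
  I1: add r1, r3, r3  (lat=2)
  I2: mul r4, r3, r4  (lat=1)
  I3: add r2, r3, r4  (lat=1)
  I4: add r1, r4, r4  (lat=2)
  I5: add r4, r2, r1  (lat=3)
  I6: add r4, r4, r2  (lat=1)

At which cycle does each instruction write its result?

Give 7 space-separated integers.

I0 mul r2: issue@1 deps=(None,None) exec_start@1 write@3
I1 add r1: issue@2 deps=(None,None) exec_start@2 write@4
I2 mul r4: issue@3 deps=(None,None) exec_start@3 write@4
I3 add r2: issue@4 deps=(None,2) exec_start@4 write@5
I4 add r1: issue@5 deps=(2,2) exec_start@5 write@7
I5 add r4: issue@6 deps=(3,4) exec_start@7 write@10
I6 add r4: issue@7 deps=(5,3) exec_start@10 write@11

Answer: 3 4 4 5 7 10 11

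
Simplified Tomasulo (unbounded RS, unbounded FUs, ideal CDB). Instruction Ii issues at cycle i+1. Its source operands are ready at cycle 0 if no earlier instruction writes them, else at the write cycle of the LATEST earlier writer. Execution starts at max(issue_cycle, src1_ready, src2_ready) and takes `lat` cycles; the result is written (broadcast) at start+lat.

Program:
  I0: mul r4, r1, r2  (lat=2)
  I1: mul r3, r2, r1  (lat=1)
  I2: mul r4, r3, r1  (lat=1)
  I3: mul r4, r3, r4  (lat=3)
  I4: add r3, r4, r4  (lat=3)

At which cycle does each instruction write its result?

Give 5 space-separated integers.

I0 mul r4: issue@1 deps=(None,None) exec_start@1 write@3
I1 mul r3: issue@2 deps=(None,None) exec_start@2 write@3
I2 mul r4: issue@3 deps=(1,None) exec_start@3 write@4
I3 mul r4: issue@4 deps=(1,2) exec_start@4 write@7
I4 add r3: issue@5 deps=(3,3) exec_start@7 write@10

Answer: 3 3 4 7 10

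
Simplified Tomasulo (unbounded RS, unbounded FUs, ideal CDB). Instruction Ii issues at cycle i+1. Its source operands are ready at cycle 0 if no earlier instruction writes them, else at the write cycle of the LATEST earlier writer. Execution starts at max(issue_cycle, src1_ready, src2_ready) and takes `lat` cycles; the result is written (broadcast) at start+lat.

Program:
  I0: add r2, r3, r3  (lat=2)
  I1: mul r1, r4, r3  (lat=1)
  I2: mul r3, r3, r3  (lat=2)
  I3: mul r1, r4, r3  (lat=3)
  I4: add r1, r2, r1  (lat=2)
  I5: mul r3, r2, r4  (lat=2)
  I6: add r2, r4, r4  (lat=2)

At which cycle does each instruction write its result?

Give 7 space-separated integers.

Answer: 3 3 5 8 10 8 9

Derivation:
I0 add r2: issue@1 deps=(None,None) exec_start@1 write@3
I1 mul r1: issue@2 deps=(None,None) exec_start@2 write@3
I2 mul r3: issue@3 deps=(None,None) exec_start@3 write@5
I3 mul r1: issue@4 deps=(None,2) exec_start@5 write@8
I4 add r1: issue@5 deps=(0,3) exec_start@8 write@10
I5 mul r3: issue@6 deps=(0,None) exec_start@6 write@8
I6 add r2: issue@7 deps=(None,None) exec_start@7 write@9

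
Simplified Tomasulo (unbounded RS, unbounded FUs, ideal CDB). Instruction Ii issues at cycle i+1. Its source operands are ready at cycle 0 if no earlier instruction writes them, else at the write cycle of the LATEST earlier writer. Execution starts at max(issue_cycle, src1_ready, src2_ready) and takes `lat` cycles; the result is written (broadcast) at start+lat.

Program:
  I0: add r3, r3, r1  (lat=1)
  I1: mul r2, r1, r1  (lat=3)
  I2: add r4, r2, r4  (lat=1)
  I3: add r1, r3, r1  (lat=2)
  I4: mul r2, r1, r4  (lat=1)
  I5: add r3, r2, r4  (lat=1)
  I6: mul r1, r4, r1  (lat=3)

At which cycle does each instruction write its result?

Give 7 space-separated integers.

I0 add r3: issue@1 deps=(None,None) exec_start@1 write@2
I1 mul r2: issue@2 deps=(None,None) exec_start@2 write@5
I2 add r4: issue@3 deps=(1,None) exec_start@5 write@6
I3 add r1: issue@4 deps=(0,None) exec_start@4 write@6
I4 mul r2: issue@5 deps=(3,2) exec_start@6 write@7
I5 add r3: issue@6 deps=(4,2) exec_start@7 write@8
I6 mul r1: issue@7 deps=(2,3) exec_start@7 write@10

Answer: 2 5 6 6 7 8 10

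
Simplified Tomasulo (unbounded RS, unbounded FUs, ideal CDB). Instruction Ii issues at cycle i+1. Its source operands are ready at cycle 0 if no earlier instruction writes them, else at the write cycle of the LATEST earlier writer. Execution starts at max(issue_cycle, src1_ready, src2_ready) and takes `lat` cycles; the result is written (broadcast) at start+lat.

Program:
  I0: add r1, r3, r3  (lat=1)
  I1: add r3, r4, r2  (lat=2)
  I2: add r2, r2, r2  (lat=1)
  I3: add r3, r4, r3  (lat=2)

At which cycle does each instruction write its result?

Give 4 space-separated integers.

Answer: 2 4 4 6

Derivation:
I0 add r1: issue@1 deps=(None,None) exec_start@1 write@2
I1 add r3: issue@2 deps=(None,None) exec_start@2 write@4
I2 add r2: issue@3 deps=(None,None) exec_start@3 write@4
I3 add r3: issue@4 deps=(None,1) exec_start@4 write@6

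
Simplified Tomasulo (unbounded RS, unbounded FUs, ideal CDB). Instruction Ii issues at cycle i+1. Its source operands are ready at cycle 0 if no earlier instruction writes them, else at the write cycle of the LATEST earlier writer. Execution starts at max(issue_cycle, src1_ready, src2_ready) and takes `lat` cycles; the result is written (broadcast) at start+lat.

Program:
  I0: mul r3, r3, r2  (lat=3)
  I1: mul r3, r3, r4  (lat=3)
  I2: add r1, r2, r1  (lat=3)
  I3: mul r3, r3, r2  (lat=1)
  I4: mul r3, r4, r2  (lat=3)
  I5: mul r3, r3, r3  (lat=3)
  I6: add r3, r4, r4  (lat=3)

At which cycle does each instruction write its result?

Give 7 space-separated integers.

Answer: 4 7 6 8 8 11 10

Derivation:
I0 mul r3: issue@1 deps=(None,None) exec_start@1 write@4
I1 mul r3: issue@2 deps=(0,None) exec_start@4 write@7
I2 add r1: issue@3 deps=(None,None) exec_start@3 write@6
I3 mul r3: issue@4 deps=(1,None) exec_start@7 write@8
I4 mul r3: issue@5 deps=(None,None) exec_start@5 write@8
I5 mul r3: issue@6 deps=(4,4) exec_start@8 write@11
I6 add r3: issue@7 deps=(None,None) exec_start@7 write@10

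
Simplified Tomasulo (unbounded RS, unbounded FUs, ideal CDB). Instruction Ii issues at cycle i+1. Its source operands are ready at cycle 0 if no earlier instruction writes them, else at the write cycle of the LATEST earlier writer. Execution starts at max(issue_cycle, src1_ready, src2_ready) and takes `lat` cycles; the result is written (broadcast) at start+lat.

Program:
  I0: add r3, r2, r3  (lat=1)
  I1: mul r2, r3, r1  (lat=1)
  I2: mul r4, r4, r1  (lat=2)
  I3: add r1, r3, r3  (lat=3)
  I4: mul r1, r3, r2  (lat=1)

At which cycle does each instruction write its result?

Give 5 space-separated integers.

I0 add r3: issue@1 deps=(None,None) exec_start@1 write@2
I1 mul r2: issue@2 deps=(0,None) exec_start@2 write@3
I2 mul r4: issue@3 deps=(None,None) exec_start@3 write@5
I3 add r1: issue@4 deps=(0,0) exec_start@4 write@7
I4 mul r1: issue@5 deps=(0,1) exec_start@5 write@6

Answer: 2 3 5 7 6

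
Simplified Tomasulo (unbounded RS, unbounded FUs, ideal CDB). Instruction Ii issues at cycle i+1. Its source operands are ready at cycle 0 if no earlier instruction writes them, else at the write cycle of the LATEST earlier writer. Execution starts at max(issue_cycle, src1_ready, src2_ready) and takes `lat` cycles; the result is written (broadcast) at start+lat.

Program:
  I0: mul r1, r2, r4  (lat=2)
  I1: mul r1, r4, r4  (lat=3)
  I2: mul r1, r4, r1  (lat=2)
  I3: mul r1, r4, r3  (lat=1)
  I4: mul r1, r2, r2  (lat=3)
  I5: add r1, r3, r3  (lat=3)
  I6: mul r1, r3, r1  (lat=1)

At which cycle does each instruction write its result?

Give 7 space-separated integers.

Answer: 3 5 7 5 8 9 10

Derivation:
I0 mul r1: issue@1 deps=(None,None) exec_start@1 write@3
I1 mul r1: issue@2 deps=(None,None) exec_start@2 write@5
I2 mul r1: issue@3 deps=(None,1) exec_start@5 write@7
I3 mul r1: issue@4 deps=(None,None) exec_start@4 write@5
I4 mul r1: issue@5 deps=(None,None) exec_start@5 write@8
I5 add r1: issue@6 deps=(None,None) exec_start@6 write@9
I6 mul r1: issue@7 deps=(None,5) exec_start@9 write@10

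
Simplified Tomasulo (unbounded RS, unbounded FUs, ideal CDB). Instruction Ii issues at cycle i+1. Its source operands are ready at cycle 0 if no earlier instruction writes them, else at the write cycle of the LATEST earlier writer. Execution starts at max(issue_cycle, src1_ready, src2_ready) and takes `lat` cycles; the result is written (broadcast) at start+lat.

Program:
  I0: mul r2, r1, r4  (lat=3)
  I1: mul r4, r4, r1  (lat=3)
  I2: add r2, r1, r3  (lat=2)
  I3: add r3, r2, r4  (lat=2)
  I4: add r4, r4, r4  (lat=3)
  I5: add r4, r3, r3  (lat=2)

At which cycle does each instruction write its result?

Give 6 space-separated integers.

I0 mul r2: issue@1 deps=(None,None) exec_start@1 write@4
I1 mul r4: issue@2 deps=(None,None) exec_start@2 write@5
I2 add r2: issue@3 deps=(None,None) exec_start@3 write@5
I3 add r3: issue@4 deps=(2,1) exec_start@5 write@7
I4 add r4: issue@5 deps=(1,1) exec_start@5 write@8
I5 add r4: issue@6 deps=(3,3) exec_start@7 write@9

Answer: 4 5 5 7 8 9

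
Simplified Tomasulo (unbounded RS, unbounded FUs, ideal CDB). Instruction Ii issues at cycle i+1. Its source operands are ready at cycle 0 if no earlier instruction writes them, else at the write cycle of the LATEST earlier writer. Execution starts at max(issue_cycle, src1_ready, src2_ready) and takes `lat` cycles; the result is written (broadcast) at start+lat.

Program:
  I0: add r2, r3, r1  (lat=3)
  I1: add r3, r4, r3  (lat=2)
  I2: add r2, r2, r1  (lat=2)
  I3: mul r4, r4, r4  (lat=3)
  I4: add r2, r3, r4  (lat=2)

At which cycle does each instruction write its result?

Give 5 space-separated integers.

Answer: 4 4 6 7 9

Derivation:
I0 add r2: issue@1 deps=(None,None) exec_start@1 write@4
I1 add r3: issue@2 deps=(None,None) exec_start@2 write@4
I2 add r2: issue@3 deps=(0,None) exec_start@4 write@6
I3 mul r4: issue@4 deps=(None,None) exec_start@4 write@7
I4 add r2: issue@5 deps=(1,3) exec_start@7 write@9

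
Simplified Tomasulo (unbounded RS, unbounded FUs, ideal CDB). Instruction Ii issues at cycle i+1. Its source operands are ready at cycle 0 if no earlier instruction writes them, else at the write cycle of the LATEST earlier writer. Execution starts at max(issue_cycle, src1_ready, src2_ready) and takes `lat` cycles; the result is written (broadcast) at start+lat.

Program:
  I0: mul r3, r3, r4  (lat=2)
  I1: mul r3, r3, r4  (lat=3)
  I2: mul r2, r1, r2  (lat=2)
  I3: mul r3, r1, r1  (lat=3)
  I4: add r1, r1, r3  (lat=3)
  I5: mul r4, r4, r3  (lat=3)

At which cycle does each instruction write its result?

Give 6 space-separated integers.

Answer: 3 6 5 7 10 10

Derivation:
I0 mul r3: issue@1 deps=(None,None) exec_start@1 write@3
I1 mul r3: issue@2 deps=(0,None) exec_start@3 write@6
I2 mul r2: issue@3 deps=(None,None) exec_start@3 write@5
I3 mul r3: issue@4 deps=(None,None) exec_start@4 write@7
I4 add r1: issue@5 deps=(None,3) exec_start@7 write@10
I5 mul r4: issue@6 deps=(None,3) exec_start@7 write@10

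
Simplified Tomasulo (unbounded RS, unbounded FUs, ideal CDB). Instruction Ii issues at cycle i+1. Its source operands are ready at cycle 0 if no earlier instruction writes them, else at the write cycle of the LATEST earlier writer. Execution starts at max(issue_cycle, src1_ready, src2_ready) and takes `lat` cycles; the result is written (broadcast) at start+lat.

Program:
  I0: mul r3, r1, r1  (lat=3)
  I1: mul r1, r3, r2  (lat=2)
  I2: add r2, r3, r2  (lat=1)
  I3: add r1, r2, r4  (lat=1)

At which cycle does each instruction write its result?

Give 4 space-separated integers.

Answer: 4 6 5 6

Derivation:
I0 mul r3: issue@1 deps=(None,None) exec_start@1 write@4
I1 mul r1: issue@2 deps=(0,None) exec_start@4 write@6
I2 add r2: issue@3 deps=(0,None) exec_start@4 write@5
I3 add r1: issue@4 deps=(2,None) exec_start@5 write@6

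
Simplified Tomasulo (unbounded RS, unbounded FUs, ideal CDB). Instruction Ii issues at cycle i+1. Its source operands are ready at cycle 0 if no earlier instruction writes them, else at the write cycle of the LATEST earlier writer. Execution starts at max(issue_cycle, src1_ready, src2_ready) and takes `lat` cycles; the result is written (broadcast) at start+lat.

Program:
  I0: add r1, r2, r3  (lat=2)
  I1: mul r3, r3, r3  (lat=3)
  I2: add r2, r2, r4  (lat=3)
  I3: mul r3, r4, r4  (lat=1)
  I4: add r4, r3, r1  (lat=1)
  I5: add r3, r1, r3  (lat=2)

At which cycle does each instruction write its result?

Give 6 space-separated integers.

I0 add r1: issue@1 deps=(None,None) exec_start@1 write@3
I1 mul r3: issue@2 deps=(None,None) exec_start@2 write@5
I2 add r2: issue@3 deps=(None,None) exec_start@3 write@6
I3 mul r3: issue@4 deps=(None,None) exec_start@4 write@5
I4 add r4: issue@5 deps=(3,0) exec_start@5 write@6
I5 add r3: issue@6 deps=(0,3) exec_start@6 write@8

Answer: 3 5 6 5 6 8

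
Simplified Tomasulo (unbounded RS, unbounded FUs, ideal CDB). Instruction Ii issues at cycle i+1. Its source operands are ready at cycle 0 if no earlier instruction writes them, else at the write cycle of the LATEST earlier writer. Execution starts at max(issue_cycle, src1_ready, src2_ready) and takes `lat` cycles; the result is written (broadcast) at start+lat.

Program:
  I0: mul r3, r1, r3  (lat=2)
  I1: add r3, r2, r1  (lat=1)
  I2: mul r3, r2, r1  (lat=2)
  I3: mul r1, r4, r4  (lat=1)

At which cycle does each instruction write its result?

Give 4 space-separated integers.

I0 mul r3: issue@1 deps=(None,None) exec_start@1 write@3
I1 add r3: issue@2 deps=(None,None) exec_start@2 write@3
I2 mul r3: issue@3 deps=(None,None) exec_start@3 write@5
I3 mul r1: issue@4 deps=(None,None) exec_start@4 write@5

Answer: 3 3 5 5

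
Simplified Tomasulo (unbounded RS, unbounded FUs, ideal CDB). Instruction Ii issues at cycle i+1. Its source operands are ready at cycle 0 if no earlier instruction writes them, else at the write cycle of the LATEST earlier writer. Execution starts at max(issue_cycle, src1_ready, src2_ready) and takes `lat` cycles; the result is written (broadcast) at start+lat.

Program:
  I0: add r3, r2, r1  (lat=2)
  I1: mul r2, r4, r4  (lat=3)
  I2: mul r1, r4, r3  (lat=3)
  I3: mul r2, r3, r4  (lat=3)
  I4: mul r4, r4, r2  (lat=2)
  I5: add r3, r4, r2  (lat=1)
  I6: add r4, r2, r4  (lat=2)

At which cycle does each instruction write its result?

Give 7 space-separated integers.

I0 add r3: issue@1 deps=(None,None) exec_start@1 write@3
I1 mul r2: issue@2 deps=(None,None) exec_start@2 write@5
I2 mul r1: issue@3 deps=(None,0) exec_start@3 write@6
I3 mul r2: issue@4 deps=(0,None) exec_start@4 write@7
I4 mul r4: issue@5 deps=(None,3) exec_start@7 write@9
I5 add r3: issue@6 deps=(4,3) exec_start@9 write@10
I6 add r4: issue@7 deps=(3,4) exec_start@9 write@11

Answer: 3 5 6 7 9 10 11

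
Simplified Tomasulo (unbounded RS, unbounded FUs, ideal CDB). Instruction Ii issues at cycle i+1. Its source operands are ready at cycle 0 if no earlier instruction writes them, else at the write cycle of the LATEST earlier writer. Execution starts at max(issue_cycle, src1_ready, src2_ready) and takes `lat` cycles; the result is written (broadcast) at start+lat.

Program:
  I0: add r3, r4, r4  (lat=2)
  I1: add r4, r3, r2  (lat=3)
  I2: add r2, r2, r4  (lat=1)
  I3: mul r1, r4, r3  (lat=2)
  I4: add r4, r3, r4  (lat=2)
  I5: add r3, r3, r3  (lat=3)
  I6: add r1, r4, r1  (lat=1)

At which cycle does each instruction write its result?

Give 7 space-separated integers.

Answer: 3 6 7 8 8 9 9

Derivation:
I0 add r3: issue@1 deps=(None,None) exec_start@1 write@3
I1 add r4: issue@2 deps=(0,None) exec_start@3 write@6
I2 add r2: issue@3 deps=(None,1) exec_start@6 write@7
I3 mul r1: issue@4 deps=(1,0) exec_start@6 write@8
I4 add r4: issue@5 deps=(0,1) exec_start@6 write@8
I5 add r3: issue@6 deps=(0,0) exec_start@6 write@9
I6 add r1: issue@7 deps=(4,3) exec_start@8 write@9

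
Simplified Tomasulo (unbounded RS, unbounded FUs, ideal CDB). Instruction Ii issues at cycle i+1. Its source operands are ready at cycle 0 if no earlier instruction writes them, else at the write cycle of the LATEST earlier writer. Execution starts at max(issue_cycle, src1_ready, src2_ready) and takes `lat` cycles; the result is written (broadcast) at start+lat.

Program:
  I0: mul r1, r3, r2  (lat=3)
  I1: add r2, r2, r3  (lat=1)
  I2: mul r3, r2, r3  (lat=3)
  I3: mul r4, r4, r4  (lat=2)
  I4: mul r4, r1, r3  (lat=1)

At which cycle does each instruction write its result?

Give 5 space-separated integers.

Answer: 4 3 6 6 7

Derivation:
I0 mul r1: issue@1 deps=(None,None) exec_start@1 write@4
I1 add r2: issue@2 deps=(None,None) exec_start@2 write@3
I2 mul r3: issue@3 deps=(1,None) exec_start@3 write@6
I3 mul r4: issue@4 deps=(None,None) exec_start@4 write@6
I4 mul r4: issue@5 deps=(0,2) exec_start@6 write@7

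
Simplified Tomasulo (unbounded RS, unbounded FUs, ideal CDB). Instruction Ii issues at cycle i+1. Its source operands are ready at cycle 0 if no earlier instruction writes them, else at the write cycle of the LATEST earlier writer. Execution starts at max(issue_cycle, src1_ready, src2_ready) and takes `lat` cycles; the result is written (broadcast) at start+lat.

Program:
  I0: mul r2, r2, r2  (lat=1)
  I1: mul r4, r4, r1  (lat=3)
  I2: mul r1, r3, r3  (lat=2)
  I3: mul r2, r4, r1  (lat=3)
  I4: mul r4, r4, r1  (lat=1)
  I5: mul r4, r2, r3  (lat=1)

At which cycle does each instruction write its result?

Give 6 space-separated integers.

Answer: 2 5 5 8 6 9

Derivation:
I0 mul r2: issue@1 deps=(None,None) exec_start@1 write@2
I1 mul r4: issue@2 deps=(None,None) exec_start@2 write@5
I2 mul r1: issue@3 deps=(None,None) exec_start@3 write@5
I3 mul r2: issue@4 deps=(1,2) exec_start@5 write@8
I4 mul r4: issue@5 deps=(1,2) exec_start@5 write@6
I5 mul r4: issue@6 deps=(3,None) exec_start@8 write@9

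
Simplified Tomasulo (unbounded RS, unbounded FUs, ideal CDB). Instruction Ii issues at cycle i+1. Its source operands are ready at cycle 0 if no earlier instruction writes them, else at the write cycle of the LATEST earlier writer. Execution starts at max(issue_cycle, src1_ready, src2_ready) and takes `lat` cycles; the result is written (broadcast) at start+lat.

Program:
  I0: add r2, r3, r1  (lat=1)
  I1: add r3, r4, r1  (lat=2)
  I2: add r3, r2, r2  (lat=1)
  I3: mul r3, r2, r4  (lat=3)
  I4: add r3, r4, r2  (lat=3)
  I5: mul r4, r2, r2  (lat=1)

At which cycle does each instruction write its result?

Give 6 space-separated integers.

Answer: 2 4 4 7 8 7

Derivation:
I0 add r2: issue@1 deps=(None,None) exec_start@1 write@2
I1 add r3: issue@2 deps=(None,None) exec_start@2 write@4
I2 add r3: issue@3 deps=(0,0) exec_start@3 write@4
I3 mul r3: issue@4 deps=(0,None) exec_start@4 write@7
I4 add r3: issue@5 deps=(None,0) exec_start@5 write@8
I5 mul r4: issue@6 deps=(0,0) exec_start@6 write@7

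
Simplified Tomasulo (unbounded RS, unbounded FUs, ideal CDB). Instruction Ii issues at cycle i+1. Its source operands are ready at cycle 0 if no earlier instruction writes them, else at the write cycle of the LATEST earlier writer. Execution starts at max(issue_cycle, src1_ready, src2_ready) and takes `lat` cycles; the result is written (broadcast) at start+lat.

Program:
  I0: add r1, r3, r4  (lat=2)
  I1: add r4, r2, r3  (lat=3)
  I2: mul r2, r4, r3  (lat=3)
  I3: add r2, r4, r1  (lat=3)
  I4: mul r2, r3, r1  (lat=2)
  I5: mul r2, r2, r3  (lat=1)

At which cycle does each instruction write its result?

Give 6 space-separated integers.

I0 add r1: issue@1 deps=(None,None) exec_start@1 write@3
I1 add r4: issue@2 deps=(None,None) exec_start@2 write@5
I2 mul r2: issue@3 deps=(1,None) exec_start@5 write@8
I3 add r2: issue@4 deps=(1,0) exec_start@5 write@8
I4 mul r2: issue@5 deps=(None,0) exec_start@5 write@7
I5 mul r2: issue@6 deps=(4,None) exec_start@7 write@8

Answer: 3 5 8 8 7 8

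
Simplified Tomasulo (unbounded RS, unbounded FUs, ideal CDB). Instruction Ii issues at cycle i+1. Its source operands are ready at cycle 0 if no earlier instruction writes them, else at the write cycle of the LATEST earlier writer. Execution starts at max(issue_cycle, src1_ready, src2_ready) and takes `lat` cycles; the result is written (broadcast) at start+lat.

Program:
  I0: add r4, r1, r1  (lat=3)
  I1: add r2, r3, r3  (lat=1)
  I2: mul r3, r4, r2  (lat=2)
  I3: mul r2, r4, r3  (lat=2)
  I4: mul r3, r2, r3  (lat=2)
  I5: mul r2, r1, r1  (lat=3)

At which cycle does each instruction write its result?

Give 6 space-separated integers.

I0 add r4: issue@1 deps=(None,None) exec_start@1 write@4
I1 add r2: issue@2 deps=(None,None) exec_start@2 write@3
I2 mul r3: issue@3 deps=(0,1) exec_start@4 write@6
I3 mul r2: issue@4 deps=(0,2) exec_start@6 write@8
I4 mul r3: issue@5 deps=(3,2) exec_start@8 write@10
I5 mul r2: issue@6 deps=(None,None) exec_start@6 write@9

Answer: 4 3 6 8 10 9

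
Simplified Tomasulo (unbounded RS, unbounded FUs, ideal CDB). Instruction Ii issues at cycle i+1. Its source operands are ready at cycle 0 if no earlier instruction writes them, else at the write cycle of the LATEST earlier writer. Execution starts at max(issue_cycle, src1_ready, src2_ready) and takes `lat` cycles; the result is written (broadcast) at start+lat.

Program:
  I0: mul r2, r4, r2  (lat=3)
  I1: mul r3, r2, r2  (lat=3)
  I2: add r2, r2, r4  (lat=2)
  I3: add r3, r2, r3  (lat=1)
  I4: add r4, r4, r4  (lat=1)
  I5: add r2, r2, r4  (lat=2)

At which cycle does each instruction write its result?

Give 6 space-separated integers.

Answer: 4 7 6 8 6 8

Derivation:
I0 mul r2: issue@1 deps=(None,None) exec_start@1 write@4
I1 mul r3: issue@2 deps=(0,0) exec_start@4 write@7
I2 add r2: issue@3 deps=(0,None) exec_start@4 write@6
I3 add r3: issue@4 deps=(2,1) exec_start@7 write@8
I4 add r4: issue@5 deps=(None,None) exec_start@5 write@6
I5 add r2: issue@6 deps=(2,4) exec_start@6 write@8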